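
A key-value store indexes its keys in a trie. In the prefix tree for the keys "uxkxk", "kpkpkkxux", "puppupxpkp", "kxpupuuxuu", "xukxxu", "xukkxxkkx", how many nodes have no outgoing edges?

6

A leaf is a node with no children — equivalently, the end of a word that is not a proper prefix of any other stored word.
Those words: "kpkpkkxux", "kxpupuuxuu", "puppupxpkp", "uxkxk", "xukkxxkkx", "xukxxu"
Leaf count: 6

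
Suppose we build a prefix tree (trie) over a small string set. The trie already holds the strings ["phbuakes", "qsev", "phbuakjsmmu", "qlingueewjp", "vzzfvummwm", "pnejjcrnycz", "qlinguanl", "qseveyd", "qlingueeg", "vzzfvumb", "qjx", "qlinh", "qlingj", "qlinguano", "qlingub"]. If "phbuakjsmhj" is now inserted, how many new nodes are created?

2

Walking "phbuakjsmhj" from the root, the first 9 characters ("phbuakjsm") follow existing edges; "h" is the first miss.
New nodes needed: |"phbuakjsmhj"| − 9 = 11 − 9 = 2.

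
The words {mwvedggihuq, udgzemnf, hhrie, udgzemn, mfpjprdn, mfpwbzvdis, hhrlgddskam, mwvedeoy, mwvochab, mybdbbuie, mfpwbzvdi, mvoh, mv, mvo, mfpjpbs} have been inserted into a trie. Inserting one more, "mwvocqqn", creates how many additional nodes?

3

"mwvoc" is already a path in the trie; the remaining "qqn" must be added.
New nodes needed: |"mwvocqqn"| − 5 = 8 − 5 = 3.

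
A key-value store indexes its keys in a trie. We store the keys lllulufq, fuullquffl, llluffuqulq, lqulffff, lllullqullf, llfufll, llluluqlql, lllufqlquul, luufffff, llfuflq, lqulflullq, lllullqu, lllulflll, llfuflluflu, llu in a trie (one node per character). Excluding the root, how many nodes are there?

Trace insertions, counting only characters that open a new branch:
  "lllulufq" → 8 new (l, l, l, u, l, u, f, q)
  "fuullquffl" → 10 new (f, u, u, l, l, q, u, f, f, l)
  "llluffuqulq" → prefix "lllu" already present; 7 new (f, f, u, q, u, l, q)
  "lqulffff" → prefix "l" already present; 7 new (q, u, l, f, f, f, f)
  "lllullqullf" → prefix "lllul" already present; 6 new (l, q, u, l, l, f)
  "llfufll" → prefix "ll" already present; 5 new (f, u, f, l, l)
  "llluluqlql" → prefix "lllulu" already present; 4 new (q, l, q, l)
  "lllufqlquul" → prefix "llluf" already present; 6 new (q, l, q, u, u, l)
  "luufffff" → prefix "l" already present; 7 new (u, u, f, f, f, f, f)
  "llfuflq" → prefix "llfufl" already present; 1 new (q)
  "lqulflullq" → prefix "lqulf" already present; 5 new (l, u, l, l, q)
  "lllullqu" → prefix "lllullqu" already present; 0 new (none)
  "lllulflll" → prefix "lllul" already present; 4 new (f, l, l, l)
  "llfuflluflu" → prefix "llfufll" already present; 4 new (u, f, l, u)
  "llu" → prefix "ll" already present; 1 new (u)
Total nodes = 8 + 10 + 7 + 7 + 6 + 5 + 4 + 6 + 7 + 1 + 5 + 0 + 4 + 4 + 1 = 75

75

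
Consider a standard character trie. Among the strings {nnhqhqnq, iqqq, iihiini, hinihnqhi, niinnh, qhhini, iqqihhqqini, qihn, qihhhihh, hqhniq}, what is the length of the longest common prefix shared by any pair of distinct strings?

3

Equivalently: take the maximum, over all pairs, of their longest common prefix length.
e.g. "iqqihhqqini" and "iqqq" share the prefix "iqq" of length 3; no pair shares a longer one.
Longest shared-prefix length: 3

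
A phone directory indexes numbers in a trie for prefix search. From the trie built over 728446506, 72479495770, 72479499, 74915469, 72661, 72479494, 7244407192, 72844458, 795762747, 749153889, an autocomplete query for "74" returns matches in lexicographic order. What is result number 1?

749153889

DFS of the "74" subtree visits, in order: "749153889", "74915469"
The 1st is 749153889.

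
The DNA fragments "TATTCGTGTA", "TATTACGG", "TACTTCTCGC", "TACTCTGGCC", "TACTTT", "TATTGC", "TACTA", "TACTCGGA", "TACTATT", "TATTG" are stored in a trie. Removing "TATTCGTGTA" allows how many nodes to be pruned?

Walk "TATTCGTGTA" from the leaf back toward the root, removing each node that no remaining word uses.
The suffix "CGTGTA" (6 nodes) is used only by "TATTCGTGTA"; the node for "TATT" still has the child "A", so pruning stops there.
Nodes removed: 6

6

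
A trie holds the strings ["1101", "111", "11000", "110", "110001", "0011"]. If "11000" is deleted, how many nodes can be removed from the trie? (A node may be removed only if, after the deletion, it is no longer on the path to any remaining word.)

0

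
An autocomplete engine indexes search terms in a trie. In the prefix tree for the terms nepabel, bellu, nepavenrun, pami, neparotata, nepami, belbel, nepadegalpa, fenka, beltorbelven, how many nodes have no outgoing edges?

Leaves are exactly the stored words that no other stored word extends.
Those words: "belbel", "bellu", "beltorbelven", "fenka", "nepabel", "nepadegalpa", "nepami", "neparotata", "nepavenrun", "pami"
Leaf count: 10

10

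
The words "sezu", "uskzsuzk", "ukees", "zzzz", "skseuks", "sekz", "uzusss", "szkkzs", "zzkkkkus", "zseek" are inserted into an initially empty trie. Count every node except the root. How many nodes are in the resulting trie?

For each word, the new-node count is its length minus the longest prefix already in the trie:
  "sezu" → 4 new (s, e, z, u)
  "uskzsuzk" → 8 new (u, s, k, z, s, u, z, k)
  "ukees" → prefix "u" already present; 4 new (k, e, e, s)
  "zzzz" → 4 new (z, z, z, z)
  "skseuks" → prefix "s" already present; 6 new (k, s, e, u, k, s)
  "sekz" → prefix "se" already present; 2 new (k, z)
  "uzusss" → prefix "u" already present; 5 new (z, u, s, s, s)
  "szkkzs" → prefix "s" already present; 5 new (z, k, k, z, s)
  "zzkkkkus" → prefix "zz" already present; 6 new (k, k, k, k, u, s)
  "zseek" → prefix "z" already present; 4 new (s, e, e, k)
Total nodes = 4 + 8 + 4 + 4 + 6 + 2 + 5 + 5 + 6 + 4 = 48

48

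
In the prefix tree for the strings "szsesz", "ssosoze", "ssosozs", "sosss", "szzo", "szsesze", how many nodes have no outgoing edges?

5

A leaf is a node with no children — equivalently, the end of a word that is not a proper prefix of any other stored word.
Those words: "sosss", "ssosoze", "ssosozs", "szsesze", "szzo"
Leaf count: 5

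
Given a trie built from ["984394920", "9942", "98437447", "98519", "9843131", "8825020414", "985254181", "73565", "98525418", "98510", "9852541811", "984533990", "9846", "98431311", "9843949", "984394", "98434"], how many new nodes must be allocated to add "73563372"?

4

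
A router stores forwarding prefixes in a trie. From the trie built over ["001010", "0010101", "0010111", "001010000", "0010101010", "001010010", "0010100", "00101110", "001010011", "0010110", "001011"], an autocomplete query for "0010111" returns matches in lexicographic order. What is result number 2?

Words with prefix "0010111", in lexicographic order: "0010111", "00101110"
The 2nd is 00101110.

00101110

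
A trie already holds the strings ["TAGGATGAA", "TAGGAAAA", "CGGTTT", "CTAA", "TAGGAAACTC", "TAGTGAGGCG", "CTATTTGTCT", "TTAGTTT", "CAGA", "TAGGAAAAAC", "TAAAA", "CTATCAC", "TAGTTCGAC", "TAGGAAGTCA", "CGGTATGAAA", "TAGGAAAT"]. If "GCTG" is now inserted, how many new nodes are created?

4

"GCTG" shares no prefix with any stored word, so all 4 characters open new nodes.
4 − 0 = 4 new nodes.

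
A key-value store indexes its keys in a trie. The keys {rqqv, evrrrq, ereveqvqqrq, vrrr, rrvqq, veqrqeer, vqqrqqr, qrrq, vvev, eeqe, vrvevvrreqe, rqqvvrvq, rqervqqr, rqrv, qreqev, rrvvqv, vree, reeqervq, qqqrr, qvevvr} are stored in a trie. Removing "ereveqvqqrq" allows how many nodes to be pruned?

10

After clearing the end-marker at "ereveqvqqrq", prune upward until reaching a node still needed by another word.
The suffix "reveqvqqrq" (10 nodes) is used only by "ereveqvqqrq"; the node for "e" still has the child "v", so pruning stops there.
Nodes removed: 10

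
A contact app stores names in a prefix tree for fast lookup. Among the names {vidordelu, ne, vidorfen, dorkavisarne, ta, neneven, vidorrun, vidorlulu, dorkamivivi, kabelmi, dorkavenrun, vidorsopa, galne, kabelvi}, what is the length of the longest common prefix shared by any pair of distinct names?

Look for the deepest trie node that still has at least two words in its subtree.
"dorkavenrun" and "dorkavisarne" agree on "dorkav" (6 characters) before diverging; nothing deeper is shared.
Longest shared-prefix length: 6

6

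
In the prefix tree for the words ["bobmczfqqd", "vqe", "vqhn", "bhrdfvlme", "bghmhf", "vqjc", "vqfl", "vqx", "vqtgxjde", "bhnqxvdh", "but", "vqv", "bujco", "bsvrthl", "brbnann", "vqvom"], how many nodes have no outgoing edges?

Leaves are exactly the stored words that no other stored word extends.
Those words: "bghmhf", "bhnqxvdh", "bhrdfvlme", "bobmczfqqd", "brbnann", "bsvrthl", "bujco", "but", "vqe", "vqfl", "vqhn", "vqjc", "vqtgxjde", "vqvom", "vqx"
Leaf count: 15

15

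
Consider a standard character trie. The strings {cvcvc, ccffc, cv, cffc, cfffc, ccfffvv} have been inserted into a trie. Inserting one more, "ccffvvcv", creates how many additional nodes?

4

"ccff" is already a path in the trie; the remaining "vvcv" must be added.
Each of the 4 remaining characters creates one node.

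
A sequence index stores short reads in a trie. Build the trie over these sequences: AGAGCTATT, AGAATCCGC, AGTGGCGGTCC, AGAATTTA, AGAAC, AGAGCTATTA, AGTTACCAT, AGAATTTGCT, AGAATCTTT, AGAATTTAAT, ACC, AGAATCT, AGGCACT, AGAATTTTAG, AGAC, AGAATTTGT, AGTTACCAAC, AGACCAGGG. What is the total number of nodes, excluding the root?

62

Insert word by word; a character creates a node only if that edge doesn't already exist:
  "AGAGCTATT" → 9 new (A, G, A, G, C, T, A, T, T)
  "AGAATCCGC" → prefix "AGA" already present; 6 new (A, T, C, C, G, C)
  "AGTGGCGGTCC" → prefix "AG" already present; 9 new (T, G, G, C, G, G, T, C, C)
  "AGAATTTA" → prefix "AGAAT" already present; 3 new (T, T, A)
  "AGAAC" → prefix "AGAA" already present; 1 new (C)
  "AGAGCTATTA" → prefix "AGAGCTATT" already present; 1 new (A)
  "AGTTACCAT" → prefix "AGT" already present; 6 new (T, A, C, C, A, T)
  "AGAATTTGCT" → prefix "AGAATTT" already present; 3 new (G, C, T)
  "AGAATCTTT" → prefix "AGAATC" already present; 3 new (T, T, T)
  "AGAATTTAAT" → prefix "AGAATTTA" already present; 2 new (A, T)
  "ACC" → prefix "A" already present; 2 new (C, C)
  "AGAATCT" → prefix "AGAATCT" already present; 0 new (none)
  "AGGCACT" → prefix "AG" already present; 5 new (G, C, A, C, T)
  "AGAATTTTAG" → prefix "AGAATTT" already present; 3 new (T, A, G)
  "AGAC" → prefix "AGA" already present; 1 new (C)
  "AGAATTTGT" → prefix "AGAATTTG" already present; 1 new (T)
  "AGTTACCAAC" → prefix "AGTTACCA" already present; 2 new (A, C)
  "AGACCAGGG" → prefix "AGAC" already present; 5 new (C, A, G, G, G)
Total nodes = 9 + 6 + 9 + 3 + 1 + 1 + 6 + 3 + 3 + 2 + 2 + 0 + 5 + 3 + 1 + 1 + 2 + 5 = 62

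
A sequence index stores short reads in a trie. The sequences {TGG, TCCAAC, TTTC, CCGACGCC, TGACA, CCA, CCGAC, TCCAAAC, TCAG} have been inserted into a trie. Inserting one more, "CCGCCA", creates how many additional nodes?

The longest prefix of "CCGCCA" already in the trie is "CCG" (length 3).
New nodes needed: |"CCGCCA"| − 3 = 6 − 3 = 3.

3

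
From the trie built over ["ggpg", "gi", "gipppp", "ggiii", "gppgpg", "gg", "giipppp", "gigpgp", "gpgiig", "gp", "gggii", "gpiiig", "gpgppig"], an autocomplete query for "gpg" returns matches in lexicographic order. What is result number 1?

Filter for "gpg…" and sort: "gpgiig", "gpgppig"
Position 1: gpgiig

gpgiig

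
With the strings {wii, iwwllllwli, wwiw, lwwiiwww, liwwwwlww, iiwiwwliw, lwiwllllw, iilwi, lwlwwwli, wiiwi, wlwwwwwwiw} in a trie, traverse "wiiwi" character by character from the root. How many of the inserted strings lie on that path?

2

Traverse "wiiwi" character by character; count nodes along the way that are marked as word ends.
Prefixes of the query that are stored words: "wii", "wiiwi"
Count: 2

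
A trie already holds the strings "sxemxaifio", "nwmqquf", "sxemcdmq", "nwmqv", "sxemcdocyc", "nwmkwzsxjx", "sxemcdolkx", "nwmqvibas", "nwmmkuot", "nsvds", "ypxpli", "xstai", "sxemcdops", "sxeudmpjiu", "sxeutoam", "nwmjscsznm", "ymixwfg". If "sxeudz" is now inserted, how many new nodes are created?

1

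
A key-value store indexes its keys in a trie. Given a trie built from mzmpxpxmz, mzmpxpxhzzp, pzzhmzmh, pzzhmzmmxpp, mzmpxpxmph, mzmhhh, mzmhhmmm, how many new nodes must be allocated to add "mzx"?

The longest prefix of "mzx" already in the trie is "mz" (length 2).
Each of the 1 remaining characters creates one node.

1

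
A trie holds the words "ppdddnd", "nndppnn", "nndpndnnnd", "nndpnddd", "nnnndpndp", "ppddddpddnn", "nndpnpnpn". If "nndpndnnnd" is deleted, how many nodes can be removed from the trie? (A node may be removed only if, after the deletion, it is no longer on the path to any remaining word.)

After clearing the end-marker at "nndpndnnnd", prune upward until reaching a node still needed by another word.
The suffix "nnnd" (4 nodes) is used only by "nndpndnnnd"; the node for "nndpnd" still has the child "d", so pruning stops there.
Nodes removed: 4

4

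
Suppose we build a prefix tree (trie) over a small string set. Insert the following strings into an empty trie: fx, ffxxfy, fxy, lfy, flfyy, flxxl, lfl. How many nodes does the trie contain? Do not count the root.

For each word, the new-node count is its length minus the longest prefix already in the trie:
  "fx" → 2 new (f, x)
  "ffxxfy" → prefix "f" already present; 5 new (f, x, x, f, y)
  "fxy" → prefix "fx" already present; 1 new (y)
  "lfy" → 3 new (l, f, y)
  "flfyy" → prefix "f" already present; 4 new (l, f, y, y)
  "flxxl" → prefix "fl" already present; 3 new (x, x, l)
  "lfl" → prefix "lf" already present; 1 new (l)
Total nodes = 2 + 5 + 1 + 3 + 4 + 3 + 1 = 19

19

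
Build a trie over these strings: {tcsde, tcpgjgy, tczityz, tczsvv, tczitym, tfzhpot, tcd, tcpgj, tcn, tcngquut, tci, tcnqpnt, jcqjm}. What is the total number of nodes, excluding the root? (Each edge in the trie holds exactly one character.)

Insert word by word; a character creates a node only if that edge doesn't already exist:
  "tcsde" → 5 new (t, c, s, d, e)
  "tcpgjgy" → prefix "tc" already present; 5 new (p, g, j, g, y)
  "tczityz" → prefix "tc" already present; 5 new (z, i, t, y, z)
  "tczsvv" → prefix "tcz" already present; 3 new (s, v, v)
  "tczitym" → prefix "tczity" already present; 1 new (m)
  "tfzhpot" → prefix "t" already present; 6 new (f, z, h, p, o, t)
  "tcd" → prefix "tc" already present; 1 new (d)
  "tcpgj" → prefix "tcpgj" already present; 0 new (none)
  "tcn" → prefix "tc" already present; 1 new (n)
  "tcngquut" → prefix "tcn" already present; 5 new (g, q, u, u, t)
  "tci" → prefix "tc" already present; 1 new (i)
  "tcnqpnt" → prefix "tcn" already present; 4 new (q, p, n, t)
  "jcqjm" → 5 new (j, c, q, j, m)
Total nodes = 5 + 5 + 5 + 3 + 1 + 6 + 1 + 0 + 1 + 5 + 1 + 4 + 5 = 42

42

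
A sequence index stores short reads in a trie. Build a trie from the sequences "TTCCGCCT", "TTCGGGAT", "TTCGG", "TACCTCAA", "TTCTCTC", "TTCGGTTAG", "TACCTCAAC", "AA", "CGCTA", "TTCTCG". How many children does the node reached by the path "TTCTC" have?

2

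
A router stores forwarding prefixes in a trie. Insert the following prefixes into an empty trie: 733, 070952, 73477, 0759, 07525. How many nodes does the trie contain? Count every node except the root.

Trace insertions, counting only characters that open a new branch:
  "733" → 3 new (7, 3, 3)
  "070952" → 6 new (0, 7, 0, 9, 5, 2)
  "73477" → prefix "73" already present; 3 new (4, 7, 7)
  "0759" → prefix "07" already present; 2 new (5, 9)
  "07525" → prefix "075" already present; 2 new (2, 5)
Total nodes = 3 + 6 + 3 + 2 + 2 = 16

16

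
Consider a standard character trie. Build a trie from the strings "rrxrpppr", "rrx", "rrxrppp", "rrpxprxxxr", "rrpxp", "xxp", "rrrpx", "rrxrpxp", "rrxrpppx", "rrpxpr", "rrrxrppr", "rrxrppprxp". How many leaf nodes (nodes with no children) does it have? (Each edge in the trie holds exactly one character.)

A leaf is a node with no children — equivalently, the end of a word that is not a proper prefix of any other stored word.
Those words: "rrpxprxxxr", "rrrpx", "rrrxrppr", "rrxrppprxp", "rrxrpppx", "rrxrpxp", "xxp"
Leaf count: 7

7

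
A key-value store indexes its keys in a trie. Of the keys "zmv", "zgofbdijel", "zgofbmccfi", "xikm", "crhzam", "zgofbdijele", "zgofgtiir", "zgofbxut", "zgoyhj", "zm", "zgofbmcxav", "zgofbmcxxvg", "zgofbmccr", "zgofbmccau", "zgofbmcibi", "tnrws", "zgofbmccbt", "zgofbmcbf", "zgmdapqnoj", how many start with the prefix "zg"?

14

Filter for entries beginning with "zg":
Words under "zg": zgmdapqnoj, zgofbdijel, zgofbdijele, zgofbmcbf, zgofbmccau, zgofbmccbt, zgofbmccfi, zgofbmccr, zgofbmcibi, zgofbmcxav, zgofbmcxxvg, zgofbxut, zgofgtiir, zgoyhj
Count: 14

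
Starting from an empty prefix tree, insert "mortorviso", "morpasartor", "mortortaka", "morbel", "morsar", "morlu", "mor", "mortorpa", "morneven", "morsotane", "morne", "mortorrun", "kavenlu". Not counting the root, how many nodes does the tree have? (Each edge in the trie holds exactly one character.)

52

Insert word by word; a character creates a node only if that edge doesn't already exist:
  "mortorviso" → 10 new (m, o, r, t, o, r, v, i, s, o)
  "morpasartor" → prefix "mor" already present; 8 new (p, a, s, a, r, t, o, r)
  "mortortaka" → prefix "mortor" already present; 4 new (t, a, k, a)
  "morbel" → prefix "mor" already present; 3 new (b, e, l)
  "morsar" → prefix "mor" already present; 3 new (s, a, r)
  "morlu" → prefix "mor" already present; 2 new (l, u)
  "mor" → prefix "mor" already present; 0 new (none)
  "mortorpa" → prefix "mortor" already present; 2 new (p, a)
  "morneven" → prefix "mor" already present; 5 new (n, e, v, e, n)
  "morsotane" → prefix "mors" already present; 5 new (o, t, a, n, e)
  "morne" → prefix "morne" already present; 0 new (none)
  "mortorrun" → prefix "mortor" already present; 3 new (r, u, n)
  "kavenlu" → 7 new (k, a, v, e, n, l, u)
Total nodes = 10 + 8 + 4 + 3 + 3 + 2 + 0 + 2 + 5 + 5 + 0 + 3 + 7 = 52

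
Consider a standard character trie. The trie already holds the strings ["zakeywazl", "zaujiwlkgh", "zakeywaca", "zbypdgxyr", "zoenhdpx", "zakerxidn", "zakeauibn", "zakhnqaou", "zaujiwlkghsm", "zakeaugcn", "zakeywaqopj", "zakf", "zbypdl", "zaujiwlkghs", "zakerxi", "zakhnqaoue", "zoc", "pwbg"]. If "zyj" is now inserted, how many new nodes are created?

"z" is already a path in the trie; the remaining "yj" must be added.
So 3 − 1 = 2 new nodes.

2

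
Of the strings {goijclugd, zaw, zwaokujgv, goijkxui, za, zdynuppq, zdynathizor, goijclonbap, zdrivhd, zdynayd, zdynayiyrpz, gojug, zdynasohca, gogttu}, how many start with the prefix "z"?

9

Traverse to the node for "z", then collect every word in that subtree.
Words under "z": za, zaw, zdrivhd, zdynasohca, zdynathizor, zdynayd, zdynayiyrpz, zdynuppq, zwaokujgv
Count: 9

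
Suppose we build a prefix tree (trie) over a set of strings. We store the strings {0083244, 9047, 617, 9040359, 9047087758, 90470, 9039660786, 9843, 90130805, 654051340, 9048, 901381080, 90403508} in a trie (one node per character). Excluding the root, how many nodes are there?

Count nodes per top-level branch (shared prefixes stored once):
  '0'-branch (0083244): 7 nodes
  '6'-branch (617, 654051340): 11 nodes
  '9'-branch (90130805, 901381080, 9039660786, 90403508, 9040359, 9047, 90470, 9047087758, 9048, 9843): 39 nodes
Sum: 57

57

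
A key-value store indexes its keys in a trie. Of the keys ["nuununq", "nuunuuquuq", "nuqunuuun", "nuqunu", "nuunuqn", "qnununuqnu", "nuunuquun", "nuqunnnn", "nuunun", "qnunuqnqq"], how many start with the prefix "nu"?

Filter for entries beginning with "nu":
Matches: "nuqunnnn", "nuqunu", "nuqunuuun", "nuunun", "nuununq", "nuunuqn", "nuunuquun", "nuunuuquuq"
Count: 8

8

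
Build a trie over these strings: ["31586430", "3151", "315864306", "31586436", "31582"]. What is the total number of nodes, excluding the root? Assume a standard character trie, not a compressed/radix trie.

Trie structure (* marks end of a word):
(root)
└─ 3
   └─ 1
      └─ 5
         ├─ 1 *
         └─ 8
            ├─ 2 *
            └─ 6
               └─ 4
                  └─ 3
                     ├─ 0 *
                     │  └─ 6 *
                     └─ 6 *
Counting every labelled node above: 12.

12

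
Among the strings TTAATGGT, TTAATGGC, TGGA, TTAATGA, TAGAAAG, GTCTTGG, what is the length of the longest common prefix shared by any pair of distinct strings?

7

The deepest shared node is where two words last agree before diverging.
"TTAATGGC" and "TTAATGGT" agree on "TTAATGG" (7 characters) before diverging; nothing deeper is shared.
Longest shared-prefix length: 7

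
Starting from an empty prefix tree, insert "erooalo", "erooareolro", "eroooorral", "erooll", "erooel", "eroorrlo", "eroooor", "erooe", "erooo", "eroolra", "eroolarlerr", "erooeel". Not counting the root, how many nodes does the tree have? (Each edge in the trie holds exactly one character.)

Count nodes per top-level branch (shared prefixes stored once):
  'e'-branch (erooalo, erooareolro, erooe, erooeel, erooel, eroolarlerr, erooll, eroolra, erooo, eroooor, eroooorral, eroorrlo): 37 nodes
Sum: 37

37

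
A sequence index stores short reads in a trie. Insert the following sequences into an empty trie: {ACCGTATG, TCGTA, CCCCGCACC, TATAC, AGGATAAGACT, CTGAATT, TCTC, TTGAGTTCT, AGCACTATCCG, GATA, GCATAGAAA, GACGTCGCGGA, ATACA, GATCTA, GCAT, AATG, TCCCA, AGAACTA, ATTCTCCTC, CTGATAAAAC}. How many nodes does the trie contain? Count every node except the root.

113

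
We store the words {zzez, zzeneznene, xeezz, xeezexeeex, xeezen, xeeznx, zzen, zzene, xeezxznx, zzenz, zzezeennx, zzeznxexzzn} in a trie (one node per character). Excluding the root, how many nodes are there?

42

Count nodes per top-level branch (shared prefixes stored once):
  'x'-branch (xeezen, xeezexeeex, xeeznx, xeezxznx, xeezz): 18 nodes
  'z'-branch (zzen, zzene, zzeneznene, zzenz, zzez, zzezeennx, zzeznxexzzn): 24 nodes
Sum: 42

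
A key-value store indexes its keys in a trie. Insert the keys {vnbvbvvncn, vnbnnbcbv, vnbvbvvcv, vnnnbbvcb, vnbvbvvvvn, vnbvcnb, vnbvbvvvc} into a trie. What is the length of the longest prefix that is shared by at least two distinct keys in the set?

The deepest shared node is where two words last agree before diverging.
"vnbvbvvvc" and "vnbvbvvvvn" agree on "vnbvbvvv" (8 characters) before diverging; nothing deeper is shared.
Longest shared-prefix length: 8

8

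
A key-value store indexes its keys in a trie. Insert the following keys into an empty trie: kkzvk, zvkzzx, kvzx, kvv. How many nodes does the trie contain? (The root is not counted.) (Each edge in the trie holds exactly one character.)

Trie structure (* marks end of a word):
(root)
├─ k
│  ├─ k
│  │  └─ z
│  │     └─ v
│  │        └─ k *
│  └─ v
│     ├─ v *
│     └─ z
│        └─ x *
└─ z
   └─ v
      └─ k
         └─ z
            └─ z
               └─ x *
Counting every labelled node above: 15.

15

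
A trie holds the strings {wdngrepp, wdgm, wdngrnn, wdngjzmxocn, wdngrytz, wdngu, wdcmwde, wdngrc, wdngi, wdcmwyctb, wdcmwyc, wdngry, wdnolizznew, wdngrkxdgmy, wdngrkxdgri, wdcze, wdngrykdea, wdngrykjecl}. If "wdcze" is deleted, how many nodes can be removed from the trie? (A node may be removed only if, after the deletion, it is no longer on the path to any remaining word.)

2

A node on "wdcze"'s path can go only if nothing else ends at it or branches off below it.
The suffix "ze" (2 nodes) is used only by "wdcze"; the node for "wdc" still has the child "m", so pruning stops there.
Nodes removed: 2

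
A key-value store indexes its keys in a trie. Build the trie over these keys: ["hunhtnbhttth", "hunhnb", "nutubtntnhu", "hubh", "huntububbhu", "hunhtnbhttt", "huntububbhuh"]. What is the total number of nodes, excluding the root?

Count nodes per top-level branch (shared prefixes stored once):
  'h'-branch (hubh, hunhnb, hunhtnbhttt, hunhtnbhttth, huntububbhu, huntububbhuh): 25 nodes
  'n'-branch (nutubtntnhu): 11 nodes
Sum: 36

36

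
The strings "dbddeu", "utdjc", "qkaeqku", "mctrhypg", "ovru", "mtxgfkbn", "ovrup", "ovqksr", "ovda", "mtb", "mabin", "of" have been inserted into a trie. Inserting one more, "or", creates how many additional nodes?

"o" is already a path in the trie; the remaining "r" must be added.
Each of the 1 remaining characters creates one node.

1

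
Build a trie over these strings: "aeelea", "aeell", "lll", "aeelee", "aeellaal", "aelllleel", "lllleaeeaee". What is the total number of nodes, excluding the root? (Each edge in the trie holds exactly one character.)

29

For each word, the new-node count is its length minus the longest prefix already in the trie:
  "aeelea" → 6 new (a, e, e, l, e, a)
  "aeell" → prefix "aeel" already present; 1 new (l)
  "lll" → 3 new (l, l, l)
  "aeelee" → prefix "aeele" already present; 1 new (e)
  "aeellaal" → prefix "aeell" already present; 3 new (a, a, l)
  "aelllleel" → prefix "ae" already present; 7 new (l, l, l, l, e, e, l)
  "lllleaeeaee" → prefix "lll" already present; 8 new (l, e, a, e, e, a, e, e)
Total nodes = 6 + 1 + 3 + 1 + 3 + 7 + 8 = 29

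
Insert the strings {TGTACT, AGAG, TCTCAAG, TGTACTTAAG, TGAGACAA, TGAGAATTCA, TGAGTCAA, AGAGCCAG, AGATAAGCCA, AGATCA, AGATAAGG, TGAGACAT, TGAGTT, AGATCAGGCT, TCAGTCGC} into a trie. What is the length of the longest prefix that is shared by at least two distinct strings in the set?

The deepest shared node is where two words last agree before diverging.
e.g. "AGATAAGCCA" and "AGATAAGG" share the prefix "AGATAAG" of length 7; no pair shares a longer one.
Longest shared-prefix length: 7

7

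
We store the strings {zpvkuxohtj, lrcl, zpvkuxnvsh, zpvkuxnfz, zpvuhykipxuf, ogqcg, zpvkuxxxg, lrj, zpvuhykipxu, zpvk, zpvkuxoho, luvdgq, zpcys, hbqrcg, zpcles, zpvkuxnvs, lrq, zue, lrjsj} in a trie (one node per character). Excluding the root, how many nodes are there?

Insert word by word; a character creates a node only if that edge doesn't already exist:
  "zpvkuxohtj" → 10 new (z, p, v, k, u, x, o, h, t, j)
  "lrcl" → 4 new (l, r, c, l)
  "zpvkuxnvsh" → prefix "zpvkux" already present; 4 new (n, v, s, h)
  "zpvkuxnfz" → prefix "zpvkuxn" already present; 2 new (f, z)
  "zpvuhykipxuf" → prefix "zpv" already present; 9 new (u, h, y, k, i, p, x, u, f)
  "ogqcg" → 5 new (o, g, q, c, g)
  "zpvkuxxxg" → prefix "zpvkux" already present; 3 new (x, x, g)
  "lrj" → prefix "lr" already present; 1 new (j)
  "zpvuhykipxu" → prefix "zpvuhykipxu" already present; 0 new (none)
  "zpvk" → prefix "zpvk" already present; 0 new (none)
  "zpvkuxoho" → prefix "zpvkuxoh" already present; 1 new (o)
  "luvdgq" → prefix "l" already present; 5 new (u, v, d, g, q)
  "zpcys" → prefix "zp" already present; 3 new (c, y, s)
  "hbqrcg" → 6 new (h, b, q, r, c, g)
  "zpcles" → prefix "zpc" already present; 3 new (l, e, s)
  "zpvkuxnvs" → prefix "zpvkuxnvs" already present; 0 new (none)
  "lrq" → prefix "lr" already present; 1 new (q)
  "zue" → prefix "z" already present; 2 new (u, e)
  "lrjsj" → prefix "lrj" already present; 2 new (s, j)
Total nodes = 10 + 4 + 4 + 2 + 9 + 5 + 3 + 1 + 0 + 0 + 1 + 5 + 3 + 6 + 3 + 0 + 1 + 2 + 2 = 61

61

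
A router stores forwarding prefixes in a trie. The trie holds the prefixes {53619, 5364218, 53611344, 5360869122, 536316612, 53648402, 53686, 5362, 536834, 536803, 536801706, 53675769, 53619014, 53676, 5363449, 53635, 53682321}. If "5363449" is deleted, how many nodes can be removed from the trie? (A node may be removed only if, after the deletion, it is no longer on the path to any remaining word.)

3

A node on "5363449"'s path can go only if nothing else ends at it or branches off below it.
The suffix "449" (3 nodes) is used only by "5363449"; the node for "5363" still has the child "1", so pruning stops there.
Nodes removed: 3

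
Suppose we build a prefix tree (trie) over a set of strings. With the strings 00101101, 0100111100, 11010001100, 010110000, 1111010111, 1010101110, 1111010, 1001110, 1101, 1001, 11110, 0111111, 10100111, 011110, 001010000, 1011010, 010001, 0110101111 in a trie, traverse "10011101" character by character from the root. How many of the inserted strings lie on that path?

2

Walk "10011101" from the root; an end-of-word marker is hit whenever a stored word is a prefix of "10011101".
Prefixes of the query that are stored words: "1001", "1001110"
Count: 2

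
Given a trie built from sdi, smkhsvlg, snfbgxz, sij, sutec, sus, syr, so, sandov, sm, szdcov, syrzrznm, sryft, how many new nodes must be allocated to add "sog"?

Walking "sog" from the root, the first 2 characters ("so") follow existing edges; "g" is the first miss.
Each of the 1 remaining characters creates one node.

1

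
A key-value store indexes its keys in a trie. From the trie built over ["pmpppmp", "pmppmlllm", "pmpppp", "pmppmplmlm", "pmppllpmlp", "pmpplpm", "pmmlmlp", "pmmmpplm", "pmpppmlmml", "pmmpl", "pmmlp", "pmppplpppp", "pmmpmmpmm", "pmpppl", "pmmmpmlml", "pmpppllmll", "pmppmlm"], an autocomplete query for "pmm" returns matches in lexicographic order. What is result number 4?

pmmmpplm

Words with prefix "pmm", in lexicographic order: "pmmlmlp", "pmmlp", "pmmmpmlml", "pmmmpplm", "pmmpl", "pmmpmmpmm"
The 4th is pmmmpplm.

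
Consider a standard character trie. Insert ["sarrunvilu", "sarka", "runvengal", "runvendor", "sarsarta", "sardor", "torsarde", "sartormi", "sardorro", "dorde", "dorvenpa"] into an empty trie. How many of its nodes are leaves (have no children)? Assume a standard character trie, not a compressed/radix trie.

10

A leaf is a node with no children — equivalently, the end of a word that is not a proper prefix of any other stored word.
Those words: "dorde", "dorvenpa", "runvendor", "runvengal", "sardorro", "sarka", "sarrunvilu", "sarsarta", "sartormi", "torsarde"
Leaf count: 10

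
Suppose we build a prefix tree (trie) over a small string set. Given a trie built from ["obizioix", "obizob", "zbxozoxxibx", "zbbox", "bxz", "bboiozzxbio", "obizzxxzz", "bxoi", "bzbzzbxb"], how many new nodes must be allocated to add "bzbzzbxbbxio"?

The longest prefix of "bzbzzbxbbxio" already in the trie is "bzbzzbxb" (length 8).
So 12 − 8 = 4 new nodes.

4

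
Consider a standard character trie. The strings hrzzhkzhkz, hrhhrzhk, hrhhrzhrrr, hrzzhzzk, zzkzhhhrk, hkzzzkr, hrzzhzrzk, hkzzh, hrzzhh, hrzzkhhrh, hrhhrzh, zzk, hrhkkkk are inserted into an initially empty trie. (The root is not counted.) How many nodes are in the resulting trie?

51

Insert word by word; a character creates a node only if that edge doesn't already exist:
  "hrzzhkzhkz" → 10 new (h, r, z, z, h, k, z, h, k, z)
  "hrhhrzhk" → prefix "hr" already present; 6 new (h, h, r, z, h, k)
  "hrhhrzhrrr" → prefix "hrhhrzh" already present; 3 new (r, r, r)
  "hrzzhzzk" → prefix "hrzzh" already present; 3 new (z, z, k)
  "zzkzhhhrk" → 9 new (z, z, k, z, h, h, h, r, k)
  "hkzzzkr" → prefix "h" already present; 6 new (k, z, z, z, k, r)
  "hrzzhzrzk" → prefix "hrzzhz" already present; 3 new (r, z, k)
  "hkzzh" → prefix "hkzz" already present; 1 new (h)
  "hrzzhh" → prefix "hrzzh" already present; 1 new (h)
  "hrzzkhhrh" → prefix "hrzz" already present; 5 new (k, h, h, r, h)
  "hrhhrzh" → prefix "hrhhrzh" already present; 0 new (none)
  "zzk" → prefix "zzk" already present; 0 new (none)
  "hrhkkkk" → prefix "hrh" already present; 4 new (k, k, k, k)
Total nodes = 10 + 6 + 3 + 3 + 9 + 6 + 3 + 1 + 1 + 5 + 0 + 0 + 4 = 51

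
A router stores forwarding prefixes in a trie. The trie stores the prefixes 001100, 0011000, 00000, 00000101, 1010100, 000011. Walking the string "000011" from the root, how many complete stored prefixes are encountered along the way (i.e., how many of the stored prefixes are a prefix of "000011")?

Check each prefix of "000011" against the stored set — each match is an end-marker on the path.
Prefixes of the query that are stored words: "000011"
Count: 1

1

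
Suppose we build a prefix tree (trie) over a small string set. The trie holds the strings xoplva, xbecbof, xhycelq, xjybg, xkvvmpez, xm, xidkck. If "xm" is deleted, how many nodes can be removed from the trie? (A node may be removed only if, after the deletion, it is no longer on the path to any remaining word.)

After clearing the end-marker at "xm", prune upward until reaching a node still needed by another word.
The suffix "m" (1 node) is used only by "xm"; the node for "x" still has the child "o", so pruning stops there.
Nodes removed: 1

1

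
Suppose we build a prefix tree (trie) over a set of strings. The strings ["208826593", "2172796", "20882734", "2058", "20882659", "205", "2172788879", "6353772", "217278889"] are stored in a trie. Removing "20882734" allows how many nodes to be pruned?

A node on "20882734"'s path can go only if nothing else ends at it or branches off below it.
The suffix "734" (3 nodes) is used only by "20882734"; the node for "20882" still has the child "6", so pruning stops there.
Nodes removed: 3

3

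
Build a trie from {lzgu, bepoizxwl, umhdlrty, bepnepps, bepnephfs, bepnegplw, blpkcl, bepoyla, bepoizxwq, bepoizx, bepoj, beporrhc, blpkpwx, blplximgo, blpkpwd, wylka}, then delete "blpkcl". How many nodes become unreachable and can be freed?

After clearing the end-marker at "blpkcl", prune upward until reaching a node still needed by another word.
The suffix "cl" (2 nodes) is used only by "blpkcl"; the node for "blpk" still has the child "p", so pruning stops there.
Nodes removed: 2

2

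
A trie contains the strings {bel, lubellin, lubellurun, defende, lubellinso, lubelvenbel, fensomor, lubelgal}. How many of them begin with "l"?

Walk to "l"; the words in its subtree are exactly those with that prefix.
Matches: "lubelgal", "lubellin", "lubellinso", "lubellurun", "lubelvenbel"
Count: 5

5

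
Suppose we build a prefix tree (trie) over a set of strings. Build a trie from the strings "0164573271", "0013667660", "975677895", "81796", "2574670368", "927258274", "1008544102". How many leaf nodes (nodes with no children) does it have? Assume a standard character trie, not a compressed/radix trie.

A leaf is a node with no children — equivalently, the end of a word that is not a proper prefix of any other stored word.
Those words: "0013667660", "0164573271", "1008544102", "2574670368", "81796", "927258274", "975677895"
Leaf count: 7

7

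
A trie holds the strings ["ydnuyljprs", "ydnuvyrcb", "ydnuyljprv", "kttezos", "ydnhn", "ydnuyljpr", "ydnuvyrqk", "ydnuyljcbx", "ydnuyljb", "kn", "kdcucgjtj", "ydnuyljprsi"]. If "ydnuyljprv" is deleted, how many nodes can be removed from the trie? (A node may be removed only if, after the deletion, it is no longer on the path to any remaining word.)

Walk "ydnuyljprv" from the leaf back toward the root, removing each node that no remaining word uses.
The suffix "v" (1 node) is used only by "ydnuyljprv"; the node for "ydnuyljpr" still has the child "s", so pruning stops there.
Nodes removed: 1

1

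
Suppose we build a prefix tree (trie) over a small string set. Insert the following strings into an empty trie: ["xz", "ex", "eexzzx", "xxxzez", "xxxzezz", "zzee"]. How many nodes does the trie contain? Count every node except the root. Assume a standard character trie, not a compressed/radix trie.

19

Trace insertions, counting only characters that open a new branch:
  "xz" → 2 new (x, z)
  "ex" → 2 new (e, x)
  "eexzzx" → prefix "e" already present; 5 new (e, x, z, z, x)
  "xxxzez" → prefix "x" already present; 5 new (x, x, z, e, z)
  "xxxzezz" → prefix "xxxzez" already present; 1 new (z)
  "zzee" → 4 new (z, z, e, e)
Total nodes = 2 + 2 + 5 + 5 + 1 + 4 = 19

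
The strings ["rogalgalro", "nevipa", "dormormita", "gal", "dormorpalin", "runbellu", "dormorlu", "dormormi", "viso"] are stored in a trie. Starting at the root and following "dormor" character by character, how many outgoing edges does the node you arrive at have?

3

The children of the "dormor" node are the distinct next characters among strings starting with "dormor".
Distinct next characters after "dormor": l, m, p.
That node has 3 child edges.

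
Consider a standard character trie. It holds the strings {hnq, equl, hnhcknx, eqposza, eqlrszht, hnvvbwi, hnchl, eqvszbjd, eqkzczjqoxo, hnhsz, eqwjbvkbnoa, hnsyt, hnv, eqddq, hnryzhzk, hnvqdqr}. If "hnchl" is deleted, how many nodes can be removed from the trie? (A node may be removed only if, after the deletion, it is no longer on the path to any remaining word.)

Walk "hnchl" from the leaf back toward the root, removing each node that no remaining word uses.
The suffix "chl" (3 nodes) is used only by "hnchl"; the node for "hn" still has the child "q", so pruning stops there.
Nodes removed: 3

3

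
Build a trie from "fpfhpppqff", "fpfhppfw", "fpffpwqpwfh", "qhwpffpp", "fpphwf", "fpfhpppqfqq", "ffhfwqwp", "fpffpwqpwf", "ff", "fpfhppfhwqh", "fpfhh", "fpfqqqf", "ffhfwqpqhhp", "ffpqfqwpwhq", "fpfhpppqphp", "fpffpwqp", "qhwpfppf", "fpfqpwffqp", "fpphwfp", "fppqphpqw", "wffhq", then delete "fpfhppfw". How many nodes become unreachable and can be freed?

1

After clearing the end-marker at "fpfhppfw", prune upward until reaching a node still needed by another word.
The suffix "w" (1 node) is used only by "fpfhppfw"; the node for "fpfhppf" still has the child "h", so pruning stops there.
Nodes removed: 1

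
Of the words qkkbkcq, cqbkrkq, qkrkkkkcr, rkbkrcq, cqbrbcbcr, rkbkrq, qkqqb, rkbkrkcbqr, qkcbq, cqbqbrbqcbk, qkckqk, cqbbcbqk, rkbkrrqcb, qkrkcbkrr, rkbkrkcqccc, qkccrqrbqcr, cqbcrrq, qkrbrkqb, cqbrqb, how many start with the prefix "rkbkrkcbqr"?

1

Walk to "rkbkrkcbqr"; the words in its subtree are exactly those with that prefix.
Matches: "rkbkrkcbqr"
Count: 1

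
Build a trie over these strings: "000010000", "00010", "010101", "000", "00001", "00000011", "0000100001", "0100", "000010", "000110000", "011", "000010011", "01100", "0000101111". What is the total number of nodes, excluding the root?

For each word, the new-node count is its length minus the longest prefix already in the trie:
  "000010000" → 9 new (0, 0, 0, 0, 1, 0, 0, 0, 0)
  "00010" → prefix "000" already present; 2 new (1, 0)
  "010101" → prefix "0" already present; 5 new (1, 0, 1, 0, 1)
  "000" → prefix "000" already present; 0 new (none)
  "00001" → prefix "00001" already present; 0 new (none)
  "00000011" → prefix "0000" already present; 4 new (0, 0, 1, 1)
  "0000100001" → prefix "000010000" already present; 1 new (1)
  "0100" → prefix "010" already present; 1 new (0)
  "000010" → prefix "000010" already present; 0 new (none)
  "000110000" → prefix "0001" already present; 5 new (1, 0, 0, 0, 0)
  "011" → prefix "01" already present; 1 new (1)
  "000010011" → prefix "0000100" already present; 2 new (1, 1)
  "01100" → prefix "011" already present; 2 new (0, 0)
  "0000101111" → prefix "000010" already present; 4 new (1, 1, 1, 1)
Total nodes = 9 + 2 + 5 + 0 + 0 + 4 + 1 + 1 + 0 + 5 + 1 + 2 + 2 + 4 = 36

36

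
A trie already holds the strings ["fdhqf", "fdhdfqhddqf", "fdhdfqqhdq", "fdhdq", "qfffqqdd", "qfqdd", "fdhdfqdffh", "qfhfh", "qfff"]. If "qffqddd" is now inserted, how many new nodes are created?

"qff" is already a path in the trie; the remaining "qddd" must be added.
New nodes needed: |"qffqddd"| − 3 = 7 − 3 = 4.

4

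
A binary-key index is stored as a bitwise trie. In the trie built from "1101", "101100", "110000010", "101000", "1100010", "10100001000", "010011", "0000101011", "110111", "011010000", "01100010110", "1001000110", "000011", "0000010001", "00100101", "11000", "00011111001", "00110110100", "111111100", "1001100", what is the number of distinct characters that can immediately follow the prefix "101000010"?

Walk "101000010" from the root, arriving at one node.
Distinct next characters after "101000010": 0.
That node has 1 child edge.

1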